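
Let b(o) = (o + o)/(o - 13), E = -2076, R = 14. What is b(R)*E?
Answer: -58128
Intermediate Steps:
b(o) = 2*o/(-13 + o) (b(o) = (2*o)/(-13 + o) = 2*o/(-13 + o))
b(R)*E = (2*14/(-13 + 14))*(-2076) = (2*14/1)*(-2076) = (2*14*1)*(-2076) = 28*(-2076) = -58128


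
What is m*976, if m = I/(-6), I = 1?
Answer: -488/3 ≈ -162.67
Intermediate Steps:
m = -⅙ (m = 1/(-6) = 1*(-⅙) = -⅙ ≈ -0.16667)
m*976 = -⅙*976 = -488/3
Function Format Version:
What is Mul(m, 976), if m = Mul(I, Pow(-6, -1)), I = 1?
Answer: Rational(-488, 3) ≈ -162.67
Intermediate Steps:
m = Rational(-1, 6) (m = Mul(1, Pow(-6, -1)) = Mul(1, Rational(-1, 6)) = Rational(-1, 6) ≈ -0.16667)
Mul(m, 976) = Mul(Rational(-1, 6), 976) = Rational(-488, 3)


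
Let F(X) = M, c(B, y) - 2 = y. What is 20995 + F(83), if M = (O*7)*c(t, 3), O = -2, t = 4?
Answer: 20925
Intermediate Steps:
c(B, y) = 2 + y
M = -70 (M = (-2*7)*(2 + 3) = -14*5 = -70)
F(X) = -70
20995 + F(83) = 20995 - 70 = 20925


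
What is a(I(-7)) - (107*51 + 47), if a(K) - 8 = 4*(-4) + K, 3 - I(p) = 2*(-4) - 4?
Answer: -5497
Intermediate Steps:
I(p) = 15 (I(p) = 3 - (2*(-4) - 4) = 3 - (-8 - 4) = 3 - 1*(-12) = 3 + 12 = 15)
a(K) = -8 + K (a(K) = 8 + (4*(-4) + K) = 8 + (-16 + K) = -8 + K)
a(I(-7)) - (107*51 + 47) = (-8 + 15) - (107*51 + 47) = 7 - (5457 + 47) = 7 - 1*5504 = 7 - 5504 = -5497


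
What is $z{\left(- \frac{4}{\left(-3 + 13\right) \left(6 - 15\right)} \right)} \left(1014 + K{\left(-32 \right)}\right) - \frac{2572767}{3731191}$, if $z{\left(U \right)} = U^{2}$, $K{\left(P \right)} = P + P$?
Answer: $\frac{358746905}{302226471} \approx 1.187$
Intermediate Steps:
$K{\left(P \right)} = 2 P$
$z{\left(- \frac{4}{\left(-3 + 13\right) \left(6 - 15\right)} \right)} \left(1014 + K{\left(-32 \right)}\right) - \frac{2572767}{3731191} = \left(- \frac{4}{\left(-3 + 13\right) \left(6 - 15\right)}\right)^{2} \left(1014 + 2 \left(-32\right)\right) - \frac{2572767}{3731191} = \left(- \frac{4}{10 \left(-9\right)}\right)^{2} \left(1014 - 64\right) - 2572767 \cdot \frac{1}{3731191} = \left(- \frac{4}{-90}\right)^{2} \cdot 950 - \frac{2572767}{3731191} = \left(\left(-4\right) \left(- \frac{1}{90}\right)\right)^{2} \cdot 950 - \frac{2572767}{3731191} = \left(\frac{2}{45}\right)^{2} \cdot 950 - \frac{2572767}{3731191} = \frac{4}{2025} \cdot 950 - \frac{2572767}{3731191} = \frac{152}{81} - \frac{2572767}{3731191} = \frac{358746905}{302226471}$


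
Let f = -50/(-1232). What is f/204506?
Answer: 25/125975696 ≈ 1.9845e-7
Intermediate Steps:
f = 25/616 (f = -1/1232*(-50) = 25/616 ≈ 0.040584)
f/204506 = (25/616)/204506 = (25/616)*(1/204506) = 25/125975696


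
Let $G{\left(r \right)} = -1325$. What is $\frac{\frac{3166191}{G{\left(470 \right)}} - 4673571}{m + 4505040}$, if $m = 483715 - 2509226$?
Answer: $- \frac{6195647766}{3285375925} \approx -1.8858$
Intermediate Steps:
$m = -2025511$ ($m = 483715 - 2509226 = -2025511$)
$\frac{\frac{3166191}{G{\left(470 \right)}} - 4673571}{m + 4505040} = \frac{\frac{3166191}{-1325} - 4673571}{-2025511 + 4505040} = \frac{3166191 \left(- \frac{1}{1325}\right) - 4673571}{2479529} = \left(- \frac{3166191}{1325} - 4673571\right) \frac{1}{2479529} = \left(- \frac{6195647766}{1325}\right) \frac{1}{2479529} = - \frac{6195647766}{3285375925}$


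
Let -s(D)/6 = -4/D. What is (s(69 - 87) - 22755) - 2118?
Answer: -74623/3 ≈ -24874.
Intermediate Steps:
s(D) = 24/D (s(D) = -(-24)/D = 24/D)
(s(69 - 87) - 22755) - 2118 = (24/(69 - 87) - 22755) - 2118 = (24/(-18) - 22755) - 2118 = (24*(-1/18) - 22755) - 2118 = (-4/3 - 22755) - 2118 = -68269/3 - 2118 = -74623/3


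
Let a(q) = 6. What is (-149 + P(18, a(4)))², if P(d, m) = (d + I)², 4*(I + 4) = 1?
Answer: 748225/256 ≈ 2922.8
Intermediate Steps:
I = -15/4 (I = -4 + (¼)*1 = -4 + ¼ = -15/4 ≈ -3.7500)
P(d, m) = (-15/4 + d)² (P(d, m) = (d - 15/4)² = (-15/4 + d)²)
(-149 + P(18, a(4)))² = (-149 + (-15 + 4*18)²/16)² = (-149 + (-15 + 72)²/16)² = (-149 + (1/16)*57²)² = (-149 + (1/16)*3249)² = (-149 + 3249/16)² = (865/16)² = 748225/256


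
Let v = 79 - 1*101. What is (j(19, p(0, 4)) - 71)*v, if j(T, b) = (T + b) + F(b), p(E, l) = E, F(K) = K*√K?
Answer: 1144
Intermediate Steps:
v = -22 (v = 79 - 101 = -22)
F(K) = K^(3/2)
j(T, b) = T + b + b^(3/2) (j(T, b) = (T + b) + b^(3/2) = T + b + b^(3/2))
(j(19, p(0, 4)) - 71)*v = ((19 + 0 + 0^(3/2)) - 71)*(-22) = ((19 + 0 + 0) - 71)*(-22) = (19 - 71)*(-22) = -52*(-22) = 1144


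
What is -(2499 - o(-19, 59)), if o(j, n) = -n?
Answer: -2558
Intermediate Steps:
-(2499 - o(-19, 59)) = -(2499 - (-1)*59) = -(2499 - 1*(-59)) = -(2499 + 59) = -1*2558 = -2558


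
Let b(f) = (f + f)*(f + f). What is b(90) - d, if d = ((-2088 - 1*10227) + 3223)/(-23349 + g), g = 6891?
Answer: 266615054/8229 ≈ 32399.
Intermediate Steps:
b(f) = 4*f² (b(f) = (2*f)*(2*f) = 4*f²)
d = 4546/8229 (d = ((-2088 - 1*10227) + 3223)/(-23349 + 6891) = ((-2088 - 10227) + 3223)/(-16458) = (-12315 + 3223)*(-1/16458) = -9092*(-1/16458) = 4546/8229 ≈ 0.55244)
b(90) - d = 4*90² - 1*4546/8229 = 4*8100 - 4546/8229 = 32400 - 4546/8229 = 266615054/8229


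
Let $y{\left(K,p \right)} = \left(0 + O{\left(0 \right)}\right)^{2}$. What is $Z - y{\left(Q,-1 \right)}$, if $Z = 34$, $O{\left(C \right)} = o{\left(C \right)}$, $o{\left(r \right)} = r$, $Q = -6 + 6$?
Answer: $34$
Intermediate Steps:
$Q = 0$
$O{\left(C \right)} = C$
$y{\left(K,p \right)} = 0$ ($y{\left(K,p \right)} = \left(0 + 0\right)^{2} = 0^{2} = 0$)
$Z - y{\left(Q,-1 \right)} = 34 - 0 = 34 + 0 = 34$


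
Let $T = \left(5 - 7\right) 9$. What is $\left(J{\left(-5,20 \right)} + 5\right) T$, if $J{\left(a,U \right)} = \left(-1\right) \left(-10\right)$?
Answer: $-270$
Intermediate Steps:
$J{\left(a,U \right)} = 10$
$T = -18$ ($T = \left(-2\right) 9 = -18$)
$\left(J{\left(-5,20 \right)} + 5\right) T = \left(10 + 5\right) \left(-18\right) = 15 \left(-18\right) = -270$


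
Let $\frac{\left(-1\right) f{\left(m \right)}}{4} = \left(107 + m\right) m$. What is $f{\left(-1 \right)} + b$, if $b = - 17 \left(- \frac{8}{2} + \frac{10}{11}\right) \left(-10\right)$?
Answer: $- \frac{1116}{11} \approx -101.45$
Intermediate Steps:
$f{\left(m \right)} = - 4 m \left(107 + m\right)$ ($f{\left(m \right)} = - 4 \left(107 + m\right) m = - 4 m \left(107 + m\right)$)
$b = - \frac{5780}{11}$ ($b = - 17 \left(\left(-8\right) \frac{1}{2} + 10 \cdot \frac{1}{11}\right) \left(-10\right) = - 17 \left(-4 + \frac{10}{11}\right) \left(-10\right) = \left(-17\right) \left(- \frac{34}{11}\right) \left(-10\right) = \frac{578}{11} \left(-10\right) = - \frac{5780}{11} \approx -525.45$)
$f{\left(-1 \right)} + b = \left(-4\right) \left(-1\right) \left(107 - 1\right) - \frac{5780}{11} = \left(-4\right) \left(-1\right) 106 - \frac{5780}{11} = 424 - \frac{5780}{11} = - \frac{1116}{11}$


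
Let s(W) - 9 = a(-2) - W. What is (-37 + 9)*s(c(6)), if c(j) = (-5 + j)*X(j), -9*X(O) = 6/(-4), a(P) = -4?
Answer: -406/3 ≈ -135.33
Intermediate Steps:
X(O) = ⅙ (X(O) = -2/(3*(-4)) = -2*(-1)/(3*4) = -⅑*(-3/2) = ⅙)
c(j) = -⅚ + j/6 (c(j) = (-5 + j)*(⅙) = -⅚ + j/6)
s(W) = 5 - W (s(W) = 9 + (-4 - W) = 5 - W)
(-37 + 9)*s(c(6)) = (-37 + 9)*(5 - (-⅚ + (⅙)*6)) = -28*(5 - (-⅚ + 1)) = -28*(5 - 1*⅙) = -28*(5 - ⅙) = -28*29/6 = -406/3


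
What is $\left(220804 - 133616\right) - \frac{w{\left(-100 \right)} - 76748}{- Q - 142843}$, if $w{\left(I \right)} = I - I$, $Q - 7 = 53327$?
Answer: $\frac{17104203528}{196177} \approx 87188.0$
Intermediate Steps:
$Q = 53334$ ($Q = 7 + 53327 = 53334$)
$w{\left(I \right)} = 0$
$\left(220804 - 133616\right) - \frac{w{\left(-100 \right)} - 76748}{- Q - 142843} = \left(220804 - 133616\right) - \frac{0 - 76748}{\left(-1\right) 53334 - 142843} = 87188 - - \frac{76748}{-53334 - 142843} = 87188 - - \frac{76748}{-196177} = 87188 - \left(-76748\right) \left(- \frac{1}{196177}\right) = 87188 - \frac{76748}{196177} = \frac{17104203528}{196177}$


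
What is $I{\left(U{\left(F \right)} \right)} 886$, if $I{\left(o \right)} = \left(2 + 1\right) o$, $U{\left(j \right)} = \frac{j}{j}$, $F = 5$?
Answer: $2658$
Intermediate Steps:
$U{\left(j \right)} = 1$
$I{\left(o \right)} = 3 o$
$I{\left(U{\left(F \right)} \right)} 886 = 3 \cdot 1 \cdot 886 = 3 \cdot 886 = 2658$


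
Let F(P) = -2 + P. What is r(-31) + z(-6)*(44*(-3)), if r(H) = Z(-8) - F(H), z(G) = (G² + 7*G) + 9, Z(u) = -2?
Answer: -365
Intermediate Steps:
z(G) = 9 + G² + 7*G
r(H) = -H (r(H) = -2 - (-2 + H) = -2 + (2 - H) = -H)
r(-31) + z(-6)*(44*(-3)) = -1*(-31) + (9 + (-6)² + 7*(-6))*(44*(-3)) = 31 + (9 + 36 - 42)*(-132) = 31 + 3*(-132) = 31 - 396 = -365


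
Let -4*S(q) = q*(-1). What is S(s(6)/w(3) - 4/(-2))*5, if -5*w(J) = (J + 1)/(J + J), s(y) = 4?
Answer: -35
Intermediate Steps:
w(J) = -(1 + J)/(10*J) (w(J) = -(J + 1)/(5*(J + J)) = -(1 + J)/(5*(2*J)) = -(1 + J)*1/(2*J)/5 = -(1 + J)/(10*J))
S(q) = q/4 (S(q) = -q*(-1)/4 = -(-1)*q/4 = q/4)
S(s(6)/w(3) - 4/(-2))*5 = ((4/(((1/10)*(-1 - 1*3)/3)) - 4/(-2))/4)*5 = ((4/(((1/10)*(1/3)*(-1 - 3))) - 4*(-1/2))/4)*5 = ((4/(((1/10)*(1/3)*(-4))) + 2)/4)*5 = ((4/(-2/15) + 2)/4)*5 = ((4*(-15/2) + 2)/4)*5 = ((-30 + 2)/4)*5 = ((1/4)*(-28))*5 = -7*5 = -35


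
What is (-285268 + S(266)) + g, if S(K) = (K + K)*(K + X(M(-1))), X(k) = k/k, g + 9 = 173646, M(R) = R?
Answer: 30413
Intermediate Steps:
g = 173637 (g = -9 + 173646 = 173637)
X(k) = 1
S(K) = 2*K*(1 + K) (S(K) = (K + K)*(K + 1) = (2*K)*(1 + K) = 2*K*(1 + K))
(-285268 + S(266)) + g = (-285268 + 2*266*(1 + 266)) + 173637 = (-285268 + 2*266*267) + 173637 = (-285268 + 142044) + 173637 = -143224 + 173637 = 30413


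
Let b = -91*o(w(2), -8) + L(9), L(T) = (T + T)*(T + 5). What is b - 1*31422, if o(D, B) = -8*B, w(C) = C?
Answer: -36994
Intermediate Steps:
L(T) = 2*T*(5 + T) (L(T) = (2*T)*(5 + T) = 2*T*(5 + T))
b = -5572 (b = -(-728)*(-8) + 2*9*(5 + 9) = -91*64 + 2*9*14 = -5824 + 252 = -5572)
b - 1*31422 = -5572 - 1*31422 = -5572 - 31422 = -36994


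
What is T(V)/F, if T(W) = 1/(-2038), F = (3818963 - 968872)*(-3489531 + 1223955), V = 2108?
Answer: 1/13159565249993808 ≈ 7.5990e-17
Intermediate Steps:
F = -6457097767416 (F = 2850091*(-2265576) = -6457097767416)
T(W) = -1/2038
T(V)/F = -1/2038/(-6457097767416) = -1/2038*(-1/6457097767416) = 1/13159565249993808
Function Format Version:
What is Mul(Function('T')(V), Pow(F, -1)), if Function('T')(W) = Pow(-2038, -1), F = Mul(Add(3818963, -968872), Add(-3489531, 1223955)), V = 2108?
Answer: Rational(1, 13159565249993808) ≈ 7.5990e-17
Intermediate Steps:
F = -6457097767416 (F = Mul(2850091, -2265576) = -6457097767416)
Function('T')(W) = Rational(-1, 2038)
Mul(Function('T')(V), Pow(F, -1)) = Mul(Rational(-1, 2038), Pow(-6457097767416, -1)) = Mul(Rational(-1, 2038), Rational(-1, 6457097767416)) = Rational(1, 13159565249993808)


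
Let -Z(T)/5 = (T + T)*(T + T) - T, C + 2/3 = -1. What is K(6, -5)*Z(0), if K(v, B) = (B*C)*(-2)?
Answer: 0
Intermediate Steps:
C = -5/3 (C = -⅔ - 1 = -5/3 ≈ -1.6667)
K(v, B) = 10*B/3 (K(v, B) = (B*(-5/3))*(-2) = -5*B/3*(-2) = 10*B/3)
Z(T) = -20*T² + 5*T (Z(T) = -5*((T + T)*(T + T) - T) = -5*((2*T)*(2*T) - T) = -5*(4*T² - T) = -5*(-T + 4*T²) = -20*T² + 5*T)
K(6, -5)*Z(0) = ((10/3)*(-5))*(5*0*(1 - 4*0)) = -250*0*(1 + 0)/3 = -250*0/3 = -50/3*0 = 0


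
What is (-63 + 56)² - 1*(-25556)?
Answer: 25605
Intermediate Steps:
(-63 + 56)² - 1*(-25556) = (-7)² + 25556 = 49 + 25556 = 25605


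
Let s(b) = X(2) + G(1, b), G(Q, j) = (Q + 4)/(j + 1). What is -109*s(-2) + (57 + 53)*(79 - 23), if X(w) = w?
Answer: 6487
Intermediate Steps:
G(Q, j) = (4 + Q)/(1 + j)
s(b) = 2 + 5/(1 + b) (s(b) = 2 + (4 + 1)/(1 + b) = 2 + 5/(1 + b))
-109*s(-2) + (57 + 53)*(79 - 23) = -109*(7 + 2*(-2))/(1 - 2) + (57 + 53)*(79 - 23) = -109*(7 - 4)/(-1) + 110*56 = -(-109)*3 + 6160 = -109*(-3) + 6160 = 327 + 6160 = 6487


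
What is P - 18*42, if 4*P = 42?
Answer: -1491/2 ≈ -745.50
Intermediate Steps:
P = 21/2 (P = (¼)*42 = 21/2 ≈ 10.500)
P - 18*42 = 21/2 - 18*42 = 21/2 - 756 = -1491/2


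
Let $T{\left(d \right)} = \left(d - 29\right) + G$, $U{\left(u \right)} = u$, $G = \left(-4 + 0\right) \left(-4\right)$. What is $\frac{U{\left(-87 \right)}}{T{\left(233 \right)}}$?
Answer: $- \frac{87}{220} \approx -0.39545$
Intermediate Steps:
$G = 16$ ($G = \left(-4\right) \left(-4\right) = 16$)
$T{\left(d \right)} = -13 + d$ ($T{\left(d \right)} = \left(d - 29\right) + 16 = \left(-29 + d\right) + 16 = -13 + d$)
$\frac{U{\left(-87 \right)}}{T{\left(233 \right)}} = - \frac{87}{-13 + 233} = - \frac{87}{220}$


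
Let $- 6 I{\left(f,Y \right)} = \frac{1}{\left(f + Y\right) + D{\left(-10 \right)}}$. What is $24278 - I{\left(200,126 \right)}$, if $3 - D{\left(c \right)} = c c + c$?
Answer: $\frac{34814653}{1434} \approx 24278.0$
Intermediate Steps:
$D{\left(c \right)} = 3 - c - c^{2}$ ($D{\left(c \right)} = 3 - \left(c c + c\right) = 3 - \left(c^{2} + c\right) = 3 - \left(c + c^{2}\right) = 3 - c - c^{2}$)
$I{\left(f,Y \right)} = - \frac{1}{6 \left(-87 + Y + f\right)}$ ($I{\left(f,Y \right)} = - \frac{1}{6 \left(\left(f + Y\right) - 87\right)} = - \frac{1}{6 \left(\left(Y + f\right) + \left(3 + 10 - 100\right)\right)} = - \frac{1}{6 \left(\left(Y + f\right) - 87\right)} = - \frac{1}{6 \left(-87 + Y + f\right)}$)
$24278 - I{\left(200,126 \right)} = 24278 - - \frac{1}{-522 + 6 \cdot 126 + 6 \cdot 200} = 24278 - - \frac{1}{-522 + 756 + 1200} = 24278 - - \frac{1}{1434} = 24278 + \frac{1}{1434} = \frac{34814653}{1434}$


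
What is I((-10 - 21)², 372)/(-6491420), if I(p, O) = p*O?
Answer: -89373/1622855 ≈ -0.055071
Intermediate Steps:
I(p, O) = O*p
I((-10 - 21)², 372)/(-6491420) = (372*(-10 - 21)²)/(-6491420) = (372*(-31)²)*(-1/6491420) = (372*961)*(-1/6491420) = 357492*(-1/6491420) = -89373/1622855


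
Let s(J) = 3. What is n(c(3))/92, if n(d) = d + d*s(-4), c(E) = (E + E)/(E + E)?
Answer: 1/23 ≈ 0.043478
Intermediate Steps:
c(E) = 1 (c(E) = (2*E)/((2*E)) = (2*E)*(1/(2*E)) = 1)
n(d) = 4*d (n(d) = d + d*3 = d + 3*d = 4*d)
n(c(3))/92 = (4*1)/92 = (1/92)*4 = 1/23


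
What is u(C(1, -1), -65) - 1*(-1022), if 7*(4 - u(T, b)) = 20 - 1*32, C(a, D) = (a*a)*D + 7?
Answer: 7194/7 ≈ 1027.7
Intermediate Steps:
C(a, D) = 7 + D*a² (C(a, D) = a²*D + 7 = D*a² + 7 = 7 + D*a²)
u(T, b) = 40/7 (u(T, b) = 4 - (20 - 1*32)/7 = 4 - (20 - 32)/7 = 4 - ⅐*(-12) = 4 + 12/7 = 40/7)
u(C(1, -1), -65) - 1*(-1022) = 40/7 - 1*(-1022) = 40/7 + 1022 = 7194/7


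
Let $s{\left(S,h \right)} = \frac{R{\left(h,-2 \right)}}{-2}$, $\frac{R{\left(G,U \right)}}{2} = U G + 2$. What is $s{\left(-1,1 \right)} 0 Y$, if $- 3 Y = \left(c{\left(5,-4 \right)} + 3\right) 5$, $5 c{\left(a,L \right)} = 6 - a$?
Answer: $0$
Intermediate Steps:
$c{\left(a,L \right)} = \frac{6}{5} - \frac{a}{5}$ ($c{\left(a,L \right)} = \frac{6 - a}{5} = \frac{6}{5} - \frac{a}{5}$)
$R{\left(G,U \right)} = 4 + 2 G U$ ($R{\left(G,U \right)} = 2 \left(U G + 2\right) = 2 \left(G U + 2\right) = 2 \left(2 + G U\right) = 4 + 2 G U$)
$Y = - \frac{16}{3}$ ($Y = - \frac{\left(\left(\frac{6}{5} - 1\right) + 3\right) 5}{3} = - \frac{\left(\frac{1}{5} + 3\right) 5}{3} = - \frac{\frac{16}{5} \cdot 5}{3} = \left(- \frac{1}{3}\right) 16 = - \frac{16}{3} \approx -5.3333$)
$s{\left(S,h \right)} = -2 + 2 h$ ($s{\left(S,h \right)} = \frac{4 + 2 h \left(-2\right)}{-2} = \left(4 - 4 h\right) \left(- \frac{1}{2}\right) = -2 + 2 h$)
$s{\left(-1,1 \right)} 0 Y = \left(-2 + 2 \cdot 1\right) 0 \left(- \frac{16}{3}\right) = \left(-2 + 2\right) 0 \left(- \frac{16}{3}\right) = 0 \cdot 0 \left(- \frac{16}{3}\right) = 0 \left(- \frac{16}{3}\right) = 0$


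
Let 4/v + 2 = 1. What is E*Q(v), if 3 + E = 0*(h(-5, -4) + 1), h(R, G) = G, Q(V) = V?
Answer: 12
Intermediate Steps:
v = -4 (v = 4/(-2 + 1) = 4/(-1) = 4*(-1) = -4)
E = -3 (E = -3 + 0*(-4 + 1) = -3 + 0*(-3) = -3 + 0 = -3)
E*Q(v) = -3*(-4) = 12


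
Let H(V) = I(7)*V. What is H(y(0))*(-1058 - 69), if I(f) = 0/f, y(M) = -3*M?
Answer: 0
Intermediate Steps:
I(f) = 0
H(V) = 0 (H(V) = 0*V = 0)
H(y(0))*(-1058 - 69) = 0*(-1058 - 69) = 0*(-1127) = 0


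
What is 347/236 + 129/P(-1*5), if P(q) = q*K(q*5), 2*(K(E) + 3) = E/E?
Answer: 69563/5900 ≈ 11.790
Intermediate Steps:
K(E) = -5/2 (K(E) = -3 + (E/E)/2 = -3 + (½)*1 = -3 + ½ = -5/2)
P(q) = -5*q/2 (P(q) = q*(-5/2) = -5*q/2)
347/236 + 129/P(-1*5) = 347/236 + 129/((-(-5)*5/2)) = 347*(1/236) + 129/((-5/2*(-5))) = 347/236 + 129/(25/2) = 347/236 + 129*(2/25) = 347/236 + 258/25 = 69563/5900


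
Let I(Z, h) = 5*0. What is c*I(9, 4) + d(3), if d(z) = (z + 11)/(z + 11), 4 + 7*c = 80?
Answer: 1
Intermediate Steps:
c = 76/7 (c = -4/7 + (⅐)*80 = -4/7 + 80/7 = 76/7 ≈ 10.857)
d(z) = 1 (d(z) = (11 + z)/(11 + z) = 1)
I(Z, h) = 0
c*I(9, 4) + d(3) = (76/7)*0 + 1 = 0 + 1 = 1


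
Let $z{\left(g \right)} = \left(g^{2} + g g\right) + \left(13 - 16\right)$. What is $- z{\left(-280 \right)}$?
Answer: $-156797$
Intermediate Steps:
$z{\left(g \right)} = -3 + 2 g^{2}$ ($z{\left(g \right)} = \left(g^{2} + g^{2}\right) - 3 = 2 g^{2} - 3 = -3 + 2 g^{2}$)
$- z{\left(-280 \right)} = - (-3 + 2 \left(-280\right)^{2}) = - (-3 + 2 \cdot 78400) = - (-3 + 156800) = \left(-1\right) 156797 = -156797$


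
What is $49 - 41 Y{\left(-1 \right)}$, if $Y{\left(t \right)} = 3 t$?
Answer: $172$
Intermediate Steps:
$49 - 41 Y{\left(-1 \right)} = 49 - 41 \cdot 3 \left(-1\right) = 49 - -123 = 49 + 123 = 172$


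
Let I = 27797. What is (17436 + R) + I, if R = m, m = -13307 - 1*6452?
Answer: 25474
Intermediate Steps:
m = -19759 (m = -13307 - 6452 = -19759)
R = -19759
(17436 + R) + I = (17436 - 19759) + 27797 = -2323 + 27797 = 25474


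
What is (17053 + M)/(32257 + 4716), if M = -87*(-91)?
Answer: 24970/36973 ≈ 0.67536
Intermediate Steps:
M = 7917
(17053 + M)/(32257 + 4716) = (17053 + 7917)/(32257 + 4716) = 24970/36973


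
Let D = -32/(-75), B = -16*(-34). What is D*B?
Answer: 17408/75 ≈ 232.11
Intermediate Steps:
B = 544
D = 32/75 (D = -32*(-1/75) = 32/75 ≈ 0.42667)
D*B = (32/75)*544 = 17408/75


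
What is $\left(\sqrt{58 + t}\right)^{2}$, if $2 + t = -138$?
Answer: $-82$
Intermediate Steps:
$t = -140$ ($t = -2 - 138 = -140$)
$\left(\sqrt{58 + t}\right)^{2} = \left(\sqrt{58 - 140}\right)^{2} = \left(\sqrt{-82}\right)^{2} = \left(i \sqrt{82}\right)^{2} = -82$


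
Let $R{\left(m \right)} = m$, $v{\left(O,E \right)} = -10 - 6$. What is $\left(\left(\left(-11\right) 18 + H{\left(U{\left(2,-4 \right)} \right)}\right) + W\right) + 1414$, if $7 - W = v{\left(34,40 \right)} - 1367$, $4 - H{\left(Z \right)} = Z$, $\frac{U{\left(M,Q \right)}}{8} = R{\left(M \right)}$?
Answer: $2594$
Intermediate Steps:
$v{\left(O,E \right)} = -16$
$U{\left(M,Q \right)} = 8 M$
$H{\left(Z \right)} = 4 - Z$
$W = 1390$ ($W = 7 - \left(-16 - 1367\right) = 7 - -1383 = 7 + 1383 = 1390$)
$\left(\left(\left(-11\right) 18 + H{\left(U{\left(2,-4 \right)} \right)}\right) + W\right) + 1414 = \left(\left(\left(-11\right) 18 + \left(4 - 8 \cdot 2\right)\right) + 1390\right) + 1414 = \left(\left(-198 + \left(4 - 16\right)\right) + 1390\right) + 1414 = \left(\left(-198 - 12\right) + 1390\right) + 1414 = \left(-210 + 1390\right) + 1414 = 1180 + 1414 = 2594$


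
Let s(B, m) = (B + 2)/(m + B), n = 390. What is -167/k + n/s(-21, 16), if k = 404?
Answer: 784627/7676 ≈ 102.22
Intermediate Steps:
s(B, m) = (2 + B)/(B + m)
-167/k + n/s(-21, 16) = -167/404 + 390/(((2 - 21)/(-21 + 16))) = -167*1/404 + 390/((-19/(-5))) = -167/404 + 390/((-1/5*(-19))) = -167/404 + 390/(19/5) = -167/404 + 390*(5/19) = -167/404 + 1950/19 = 784627/7676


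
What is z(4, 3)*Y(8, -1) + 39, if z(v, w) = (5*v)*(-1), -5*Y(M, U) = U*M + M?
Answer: 39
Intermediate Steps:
Y(M, U) = -M/5 - M*U/5 (Y(M, U) = -(U*M + M)/5 = -(M*U + M)/5 = -(M + M*U)/5 = -M/5 - M*U/5)
z(v, w) = -5*v
z(4, 3)*Y(8, -1) + 39 = (-5*4)*(-⅕*8*(1 - 1)) + 39 = -(-4)*8*0 + 39 = -20*0 + 39 = 0 + 39 = 39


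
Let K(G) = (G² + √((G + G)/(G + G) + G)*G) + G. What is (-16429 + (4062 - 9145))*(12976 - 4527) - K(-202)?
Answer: -181795490 + 202*I*√201 ≈ -1.818e+8 + 2863.8*I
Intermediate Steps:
K(G) = G + G² + G*√(1 + G) (K(G) = (G² + √((2*G)/((2*G)) + G)*G) + G = (G² + √((2*G)*(1/(2*G)) + G)*G) + G = (G² + √(1 + G)*G) + G = (G² + G*√(1 + G)) + G = G + G² + G*√(1 + G))
(-16429 + (4062 - 9145))*(12976 - 4527) - K(-202) = (-16429 + (4062 - 9145))*(12976 - 4527) - (-202)*(1 - 202 + √(1 - 202)) = (-16429 - 5083)*8449 - (-202)*(1 - 202 + √(-201)) = -21512*8449 - (-202)*(1 - 202 + I*√201) = -181754888 - (-202)*(-201 + I*√201) = -181754888 - (40602 - 202*I*√201) = -181754888 + (-40602 + 202*I*√201) = -181795490 + 202*I*√201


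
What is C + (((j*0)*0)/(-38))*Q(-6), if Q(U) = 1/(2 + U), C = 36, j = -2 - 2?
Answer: 36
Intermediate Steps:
j = -4
C + (((j*0)*0)/(-38))*Q(-6) = 36 + ((-4*0*0)/(-38))/(2 - 6) = 36 + ((0*0)*(-1/38))/(-4) = 36 + (0*(-1/38))*(-1/4) = 36 + 0*(-1/4) = 36 + 0 = 36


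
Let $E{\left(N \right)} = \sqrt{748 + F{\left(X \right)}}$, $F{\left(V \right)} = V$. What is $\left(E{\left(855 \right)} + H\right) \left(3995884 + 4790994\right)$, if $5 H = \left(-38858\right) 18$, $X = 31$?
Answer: $- \frac{6145929095832}{5} + 8786878 \sqrt{779} \approx -1.2289 \cdot 10^{12}$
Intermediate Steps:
$E{\left(N \right)} = \sqrt{779}$ ($E{\left(N \right)} = \sqrt{748 + 31} = \sqrt{779}$)
$H = - \frac{699444}{5}$ ($H = \frac{\left(-38858\right) 18}{5} = \frac{1}{5} \left(-699444\right) = - \frac{699444}{5} \approx -1.3989 \cdot 10^{5}$)
$\left(E{\left(855 \right)} + H\right) \left(3995884 + 4790994\right) = \left(\sqrt{779} - \frac{699444}{5}\right) \left(3995884 + 4790994\right) = \left(- \frac{699444}{5} + \sqrt{779}\right) 8786878 = - \frac{6145929095832}{5} + 8786878 \sqrt{779}$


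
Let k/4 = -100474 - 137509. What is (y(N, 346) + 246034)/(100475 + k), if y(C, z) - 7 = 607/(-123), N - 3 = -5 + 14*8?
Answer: -30262436/104729211 ≈ -0.28896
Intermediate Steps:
N = 110 (N = 3 + (-5 + 14*8) = 3 + (-5 + 112) = 3 + 107 = 110)
y(C, z) = 254/123 (y(C, z) = 7 + 607/(-123) = 7 + 607*(-1/123) = 7 - 607/123 = 254/123)
k = -951932 (k = 4*(-100474 - 137509) = 4*(-237983) = -951932)
(y(N, 346) + 246034)/(100475 + k) = (254/123 + 246034)/(100475 - 951932) = (30262436/123)/(-851457) = (30262436/123)*(-1/851457) = -30262436/104729211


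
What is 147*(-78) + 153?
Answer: -11313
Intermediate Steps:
147*(-78) + 153 = -11466 + 153 = -11313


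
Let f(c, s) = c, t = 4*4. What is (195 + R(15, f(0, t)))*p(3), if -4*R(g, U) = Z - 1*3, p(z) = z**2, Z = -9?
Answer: 1782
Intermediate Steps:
t = 16
R(g, U) = 3 (R(g, U) = -(-9 - 1*3)/4 = -(-9 - 3)/4 = -1/4*(-12) = 3)
(195 + R(15, f(0, t)))*p(3) = (195 + 3)*3**2 = 198*9 = 1782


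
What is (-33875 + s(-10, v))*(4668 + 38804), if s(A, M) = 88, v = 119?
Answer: -1468788464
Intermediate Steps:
(-33875 + s(-10, v))*(4668 + 38804) = (-33875 + 88)*(4668 + 38804) = -33787*43472 = -1468788464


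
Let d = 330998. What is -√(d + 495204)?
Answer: -√826202 ≈ -908.96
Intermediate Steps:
-√(d + 495204) = -√(330998 + 495204) = -√826202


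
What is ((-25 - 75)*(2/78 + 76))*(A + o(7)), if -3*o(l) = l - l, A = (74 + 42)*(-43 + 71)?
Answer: -963032000/39 ≈ -2.4693e+7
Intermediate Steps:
A = 3248 (A = 116*28 = 3248)
o(l) = 0 (o(l) = -(l - l)/3 = -⅓*0 = 0)
((-25 - 75)*(2/78 + 76))*(A + o(7)) = ((-25 - 75)*(2/78 + 76))*(3248 + 0) = -100*(2*(1/78) + 76)*3248 = -100*(1/39 + 76)*3248 = -100*2965/39*3248 = -296500/39*3248 = -963032000/39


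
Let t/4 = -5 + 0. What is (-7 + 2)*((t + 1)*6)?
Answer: 570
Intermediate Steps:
t = -20 (t = 4*(-5 + 0) = 4*(-5) = -20)
(-7 + 2)*((t + 1)*6) = (-7 + 2)*((-20 + 1)*6) = -(-95)*6 = -5*(-114) = 570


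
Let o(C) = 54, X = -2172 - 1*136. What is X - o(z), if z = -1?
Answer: -2362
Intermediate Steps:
X = -2308 (X = -2172 - 136 = -2308)
X - o(z) = -2308 - 1*54 = -2308 - 54 = -2362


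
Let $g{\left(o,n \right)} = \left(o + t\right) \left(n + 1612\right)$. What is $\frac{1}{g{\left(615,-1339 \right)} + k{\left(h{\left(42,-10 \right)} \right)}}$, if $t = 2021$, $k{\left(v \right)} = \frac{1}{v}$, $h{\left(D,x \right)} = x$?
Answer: $\frac{10}{7196279} \approx 1.3896 \cdot 10^{-6}$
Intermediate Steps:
$g{\left(o,n \right)} = \left(1612 + n\right) \left(2021 + o\right)$ ($g{\left(o,n \right)} = \left(o + 2021\right) \left(n + 1612\right) = \left(2021 + o\right) \left(1612 + n\right) = \left(1612 + n\right) \left(2021 + o\right)$)
$\frac{1}{g{\left(615,-1339 \right)} + k{\left(h{\left(42,-10 \right)} \right)}} = \frac{1}{\left(3257852 + 1612 \cdot 615 + 2021 \left(-1339\right) - 823485\right) + \frac{1}{-10}} = \frac{1}{\left(3257852 + 991380 - 2706119 - 823485\right) - \frac{1}{10}} = \frac{1}{719628 - \frac{1}{10}} = \frac{1}{\frac{7196279}{10}} = \frac{10}{7196279}$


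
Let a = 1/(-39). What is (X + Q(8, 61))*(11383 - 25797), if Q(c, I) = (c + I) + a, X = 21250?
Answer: -11984376160/39 ≈ -3.0729e+8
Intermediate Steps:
a = -1/39 ≈ -0.025641
Q(c, I) = -1/39 + I + c (Q(c, I) = (c + I) - 1/39 = (I + c) - 1/39 = -1/39 + I + c)
(X + Q(8, 61))*(11383 - 25797) = (21250 + (-1/39 + 61 + 8))*(11383 - 25797) = (21250 + 2690/39)*(-14414) = (831440/39)*(-14414) = -11984376160/39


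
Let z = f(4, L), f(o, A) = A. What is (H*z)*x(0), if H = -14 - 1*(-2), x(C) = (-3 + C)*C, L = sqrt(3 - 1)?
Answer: 0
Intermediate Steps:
L = sqrt(2) ≈ 1.4142
z = sqrt(2) ≈ 1.4142
x(C) = C*(-3 + C)
H = -12 (H = -14 + 2 = -12)
(H*z)*x(0) = (-12*sqrt(2))*(0*(-3 + 0)) = (-12*sqrt(2))*(0*(-3)) = -12*sqrt(2)*0 = 0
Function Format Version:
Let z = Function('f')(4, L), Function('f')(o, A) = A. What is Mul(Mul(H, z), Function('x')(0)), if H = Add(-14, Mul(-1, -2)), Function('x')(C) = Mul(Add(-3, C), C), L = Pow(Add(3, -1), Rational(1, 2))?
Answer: 0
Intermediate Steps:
L = Pow(2, Rational(1, 2)) ≈ 1.4142
z = Pow(2, Rational(1, 2)) ≈ 1.4142
Function('x')(C) = Mul(C, Add(-3, C))
H = -12 (H = Add(-14, 2) = -12)
Mul(Mul(H, z), Function('x')(0)) = Mul(Mul(-12, Pow(2, Rational(1, 2))), Mul(0, Add(-3, 0))) = Mul(Mul(-12, Pow(2, Rational(1, 2))), Mul(0, -3)) = Mul(Mul(-12, Pow(2, Rational(1, 2))), 0) = 0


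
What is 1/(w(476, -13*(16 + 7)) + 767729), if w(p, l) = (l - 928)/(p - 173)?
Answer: 101/77540220 ≈ 1.3025e-6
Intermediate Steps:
w(p, l) = (-928 + l)/(-173 + p)
1/(w(476, -13*(16 + 7)) + 767729) = 1/((-928 - 13*(16 + 7))/(-173 + 476) + 767729) = 1/((-928 - 13*23)/303 + 767729) = 1/((-928 - 299)/303 + 767729) = 1/((1/303)*(-1227) + 767729) = 1/(-409/101 + 767729) = 1/(77540220/101) = 101/77540220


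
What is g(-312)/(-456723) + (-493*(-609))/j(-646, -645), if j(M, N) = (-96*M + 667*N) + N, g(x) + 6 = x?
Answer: -2174727793/2673960924 ≈ -0.81330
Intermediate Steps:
g(x) = -6 + x
j(M, N) = -96*M + 668*N
g(-312)/(-456723) + (-493*(-609))/j(-646, -645) = (-6 - 312)/(-456723) + (-493*(-609))/(-96*(-646) + 668*(-645)) = -318*(-1/456723) + 300237/(62016 - 430860) = 106/152241 + 300237/(-368844) = 106/152241 + 300237*(-1/368844) = 106/152241 - 14297/17564 = -2174727793/2673960924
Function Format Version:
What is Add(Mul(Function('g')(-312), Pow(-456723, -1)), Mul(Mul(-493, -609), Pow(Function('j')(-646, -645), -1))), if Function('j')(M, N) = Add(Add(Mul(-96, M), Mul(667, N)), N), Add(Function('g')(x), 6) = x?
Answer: Rational(-2174727793, 2673960924) ≈ -0.81330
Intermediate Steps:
Function('g')(x) = Add(-6, x)
Function('j')(M, N) = Add(Mul(-96, M), Mul(668, N))
Add(Mul(Function('g')(-312), Pow(-456723, -1)), Mul(Mul(-493, -609), Pow(Function('j')(-646, -645), -1))) = Add(Mul(Add(-6, -312), Pow(-456723, -1)), Mul(Mul(-493, -609), Pow(Add(Mul(-96, -646), Mul(668, -645)), -1))) = Add(Mul(-318, Rational(-1, 456723)), Mul(300237, Pow(Add(62016, -430860), -1))) = Add(Rational(106, 152241), Mul(300237, Pow(-368844, -1))) = Add(Rational(106, 152241), Mul(300237, Rational(-1, 368844))) = Add(Rational(106, 152241), Rational(-14297, 17564)) = Rational(-2174727793, 2673960924)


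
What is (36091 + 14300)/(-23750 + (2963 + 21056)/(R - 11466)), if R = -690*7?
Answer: -74651976/35186729 ≈ -2.1216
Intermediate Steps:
R = -4830
(36091 + 14300)/(-23750 + (2963 + 21056)/(R - 11466)) = (36091 + 14300)/(-23750 + (2963 + 21056)/(-4830 - 11466)) = 50391/(-23750 + 24019/(-16296)) = 50391/(-23750 + 24019*(-1/16296)) = 50391/(-23750 - 24019/16296) = 50391/(-387054019/16296) = 50391*(-16296/387054019) = -74651976/35186729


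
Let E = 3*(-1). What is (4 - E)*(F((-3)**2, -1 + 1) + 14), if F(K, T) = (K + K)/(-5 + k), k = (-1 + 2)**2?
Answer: 133/2 ≈ 66.500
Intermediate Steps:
E = -3
k = 1 (k = 1**2 = 1)
F(K, T) = -K/2 (F(K, T) = (K + K)/(-5 + 1) = (2*K)/(-4) = (2*K)*(-1/4) = -K/2)
(4 - E)*(F((-3)**2, -1 + 1) + 14) = (4 - 1*(-3))*(-1/2*(-3)**2 + 14) = (4 + 3)*(-1/2*9 + 14) = 7*(-9/2 + 14) = 7*(19/2) = 133/2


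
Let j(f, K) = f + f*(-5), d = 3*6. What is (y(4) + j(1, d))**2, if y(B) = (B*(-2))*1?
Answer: 144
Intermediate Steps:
d = 18
j(f, K) = -4*f (j(f, K) = f - 5*f = -4*f)
y(B) = -2*B (y(B) = -2*B*1 = -2*B)
(y(4) + j(1, d))**2 = (-2*4 - 4*1)**2 = (-8 - 4)**2 = (-12)**2 = 144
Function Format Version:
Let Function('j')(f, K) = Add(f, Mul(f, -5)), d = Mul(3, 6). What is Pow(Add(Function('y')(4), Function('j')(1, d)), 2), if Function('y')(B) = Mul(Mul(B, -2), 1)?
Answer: 144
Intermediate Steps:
d = 18
Function('j')(f, K) = Mul(-4, f) (Function('j')(f, K) = Add(f, Mul(-5, f)) = Mul(-4, f))
Function('y')(B) = Mul(-2, B) (Function('y')(B) = Mul(Mul(-2, B), 1) = Mul(-2, B))
Pow(Add(Function('y')(4), Function('j')(1, d)), 2) = Pow(Add(Mul(-2, 4), Mul(-4, 1)), 2) = Pow(Add(-8, -4), 2) = Pow(-12, 2) = 144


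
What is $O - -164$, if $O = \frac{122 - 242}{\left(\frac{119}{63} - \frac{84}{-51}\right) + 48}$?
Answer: $\frac{254956}{1577} \approx 161.67$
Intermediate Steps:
$O = - \frac{3672}{1577}$ ($O = - \frac{120}{\left(119 \cdot \frac{1}{63} - - \frac{28}{17}\right) + 48} = - \frac{120}{\left(\frac{17}{9} + \frac{28}{17}\right) + 48} = - \frac{120}{\frac{541}{153} + 48} = - \frac{120}{\frac{7885}{153}} = \left(-120\right) \frac{153}{7885} = - \frac{3672}{1577} \approx -2.3285$)
$O - -164 = - \frac{3672}{1577} - -164 = - \frac{3672}{1577} + 164 = \frac{254956}{1577}$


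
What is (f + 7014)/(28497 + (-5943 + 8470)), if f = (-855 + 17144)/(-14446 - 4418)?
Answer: 18899401/83605248 ≈ 0.22606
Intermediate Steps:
f = -16289/18864 (f = 16289/(-18864) = 16289*(-1/18864) = -16289/18864 ≈ -0.86350)
(f + 7014)/(28497 + (-5943 + 8470)) = (-16289/18864 + 7014)/(28497 + (-5943 + 8470)) = 132295807/(18864*(28497 + 2527)) = (132295807/18864)/31024 = (132295807/18864)*(1/31024) = 18899401/83605248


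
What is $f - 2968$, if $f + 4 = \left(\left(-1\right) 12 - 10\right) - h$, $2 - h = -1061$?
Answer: $-4057$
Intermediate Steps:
$h = 1063$ ($h = 2 - -1061 = 2 + 1061 = 1063$)
$f = -1089$ ($f = -4 - 1085 = -1089$)
$f - 2968 = -1089 - 2968 = -4057$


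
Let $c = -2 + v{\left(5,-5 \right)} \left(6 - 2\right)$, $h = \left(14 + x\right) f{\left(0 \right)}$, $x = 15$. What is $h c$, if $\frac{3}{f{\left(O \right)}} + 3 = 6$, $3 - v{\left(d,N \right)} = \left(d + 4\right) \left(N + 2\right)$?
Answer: $3422$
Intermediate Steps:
$v{\left(d,N \right)} = 3 - \left(2 + N\right) \left(4 + d\right)$ ($v{\left(d,N \right)} = 3 - \left(d + 4\right) \left(N + 2\right) = 3 - \left(4 + d\right) \left(2 + N\right) = 3 - \left(2 + N\right) \left(4 + d\right)$)
$f{\left(O \right)} = 1$ ($f{\left(O \right)} = \frac{3}{-3 + 6} = \frac{3}{3} = 3 \cdot \frac{1}{3} = 1$)
$h = 29$ ($h = \left(14 + 15\right) 1 = 29 \cdot 1 = 29$)
$c = 118$ ($c = -2 + \left(-5 - -20 - 10 - \left(-5\right) 5\right) \left(6 - 2\right) = -2 + \left(-5 + 20 - 10 + 25\right) 4 = -2 + 30 \cdot 4 = -2 + 120 = 118$)
$h c = 29 \cdot 118 = 3422$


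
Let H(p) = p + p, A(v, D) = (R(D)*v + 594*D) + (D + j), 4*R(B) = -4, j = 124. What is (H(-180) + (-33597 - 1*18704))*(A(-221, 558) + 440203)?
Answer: -40683676838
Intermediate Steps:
R(B) = -1 (R(B) = (¼)*(-4) = -1)
A(v, D) = 124 - v + 595*D (A(v, D) = (-v + 594*D) + (D + 124) = (-v + 594*D) + (124 + D) = 124 - v + 595*D)
H(p) = 2*p
(H(-180) + (-33597 - 1*18704))*(A(-221, 558) + 440203) = (2*(-180) + (-33597 - 1*18704))*((124 - 1*(-221) + 595*558) + 440203) = (-360 + (-33597 - 18704))*((124 + 221 + 332010) + 440203) = (-360 - 52301)*(332355 + 440203) = -52661*772558 = -40683676838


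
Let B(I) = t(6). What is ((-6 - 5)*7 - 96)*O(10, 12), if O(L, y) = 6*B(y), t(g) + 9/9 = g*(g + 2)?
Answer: -48786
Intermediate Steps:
t(g) = -1 + g*(2 + g) (t(g) = -1 + g*(g + 2) = -1 + g*(2 + g))
B(I) = 47 (B(I) = -1 + 6² + 2*6 = -1 + 36 + 12 = 47)
O(L, y) = 282 (O(L, y) = 6*47 = 282)
((-6 - 5)*7 - 96)*O(10, 12) = ((-6 - 5)*7 - 96)*282 = (-11*7 - 96)*282 = (-77 - 96)*282 = -173*282 = -48786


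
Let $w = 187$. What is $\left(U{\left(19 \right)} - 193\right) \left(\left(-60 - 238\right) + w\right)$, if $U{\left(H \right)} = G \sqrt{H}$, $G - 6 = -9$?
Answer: $21423 + 333 \sqrt{19} \approx 22875.0$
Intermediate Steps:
$G = -3$ ($G = 6 - 9 = -3$)
$U{\left(H \right)} = - 3 \sqrt{H}$
$\left(U{\left(19 \right)} - 193\right) \left(\left(-60 - 238\right) + w\right) = \left(- 3 \sqrt{19} - 193\right) \left(\left(-60 - 238\right) + 187\right) = \left(-193 - 3 \sqrt{19}\right) \left(-298 + 187\right) = \left(-193 - 3 \sqrt{19}\right) \left(-111\right) = 21423 + 333 \sqrt{19}$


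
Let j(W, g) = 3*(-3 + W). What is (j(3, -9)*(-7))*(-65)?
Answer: 0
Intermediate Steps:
j(W, g) = -9 + 3*W
(j(3, -9)*(-7))*(-65) = ((-9 + 3*3)*(-7))*(-65) = ((-9 + 9)*(-7))*(-65) = (0*(-7))*(-65) = 0*(-65) = 0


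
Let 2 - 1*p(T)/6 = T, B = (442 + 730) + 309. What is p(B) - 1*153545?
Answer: -162419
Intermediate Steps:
B = 1481 (B = 1172 + 309 = 1481)
p(T) = 12 - 6*T
p(B) - 1*153545 = (12 - 6*1481) - 1*153545 = (12 - 8886) - 153545 = -8874 - 153545 = -162419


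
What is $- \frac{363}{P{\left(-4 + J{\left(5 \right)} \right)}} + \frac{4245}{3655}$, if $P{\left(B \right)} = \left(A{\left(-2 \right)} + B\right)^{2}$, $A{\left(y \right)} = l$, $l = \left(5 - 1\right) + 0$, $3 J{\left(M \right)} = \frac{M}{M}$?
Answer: $- \frac{2387328}{731} \approx -3265.8$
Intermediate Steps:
$J{\left(M \right)} = \frac{1}{3}$ ($J{\left(M \right)} = \frac{M \frac{1}{M}}{3} = \frac{1}{3} \cdot 1 = \frac{1}{3}$)
$l = 4$ ($l = 4 + 0 = 4$)
$A{\left(y \right)} = 4$
$P{\left(B \right)} = \left(4 + B\right)^{2}$
$- \frac{363}{P{\left(-4 + J{\left(5 \right)} \right)}} + \frac{4245}{3655} = - \frac{363}{\left(4 + \left(-4 + \frac{1}{3}\right)\right)^{2}} + \frac{4245}{3655} = - \frac{363}{\left(4 - \frac{11}{3}\right)^{2}} + 4245 \cdot \frac{1}{3655} = - \frac{363}{\left(\frac{1}{3}\right)^{2}} + \frac{849}{731} = - 363 \frac{1}{\frac{1}{9}} + \frac{849}{731} = \left(-363\right) 9 + \frac{849}{731} = -3267 + \frac{849}{731} = - \frac{2387328}{731}$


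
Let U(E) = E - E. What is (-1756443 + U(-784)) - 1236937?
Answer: -2993380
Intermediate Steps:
U(E) = 0
(-1756443 + U(-784)) - 1236937 = (-1756443 + 0) - 1236937 = -1756443 - 1236937 = -2993380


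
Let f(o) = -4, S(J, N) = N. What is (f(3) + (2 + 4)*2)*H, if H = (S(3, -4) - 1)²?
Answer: 200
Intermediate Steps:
H = 25 (H = (-4 - 1)² = (-5)² = 25)
(f(3) + (2 + 4)*2)*H = (-4 + (2 + 4)*2)*25 = (-4 + 6*2)*25 = (-4 + 12)*25 = 8*25 = 200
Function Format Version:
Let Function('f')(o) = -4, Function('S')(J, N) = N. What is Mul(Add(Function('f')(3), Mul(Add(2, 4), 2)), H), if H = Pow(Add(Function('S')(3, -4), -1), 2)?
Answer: 200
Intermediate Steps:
H = 25 (H = Pow(Add(-4, -1), 2) = Pow(-5, 2) = 25)
Mul(Add(Function('f')(3), Mul(Add(2, 4), 2)), H) = Mul(Add(-4, Mul(Add(2, 4), 2)), 25) = Mul(Add(-4, Mul(6, 2)), 25) = Mul(Add(-4, 12), 25) = Mul(8, 25) = 200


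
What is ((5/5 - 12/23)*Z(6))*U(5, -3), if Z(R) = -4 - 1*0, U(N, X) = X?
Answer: 132/23 ≈ 5.7391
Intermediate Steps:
Z(R) = -4 (Z(R) = -4 + 0 = -4)
((5/5 - 12/23)*Z(6))*U(5, -3) = ((5/5 - 12/23)*(-4))*(-3) = ((5*(1/5) - 12*1/23)*(-4))*(-3) = ((1 - 12/23)*(-4))*(-3) = ((11/23)*(-4))*(-3) = -44/23*(-3) = 132/23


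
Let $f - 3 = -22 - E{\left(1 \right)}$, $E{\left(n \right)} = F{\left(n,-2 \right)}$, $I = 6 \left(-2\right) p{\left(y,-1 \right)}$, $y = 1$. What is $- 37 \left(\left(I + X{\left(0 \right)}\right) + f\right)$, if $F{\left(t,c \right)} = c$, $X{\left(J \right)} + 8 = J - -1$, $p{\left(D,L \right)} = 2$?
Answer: $1776$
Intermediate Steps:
$X{\left(J \right)} = -7 + J$ ($X{\left(J \right)} = -8 + \left(J - -1\right) = -8 + \left(J + 1\right) = -8 + \left(1 + J\right) = -7 + J$)
$I = -24$ ($I = 6 \left(-2\right) 2 = \left(-12\right) 2 = -24$)
$E{\left(n \right)} = -2$
$f = -17$ ($f = 3 - 20 = -17$)
$- 37 \left(\left(I + X{\left(0 \right)}\right) + f\right) = - 37 \left(\left(-24 + \left(-7 + 0\right)\right) - 17\right) = - 37 \left(\left(-24 - 7\right) - 17\right) = - 37 \left(-31 - 17\right) = \left(-37\right) \left(-48\right) = 1776$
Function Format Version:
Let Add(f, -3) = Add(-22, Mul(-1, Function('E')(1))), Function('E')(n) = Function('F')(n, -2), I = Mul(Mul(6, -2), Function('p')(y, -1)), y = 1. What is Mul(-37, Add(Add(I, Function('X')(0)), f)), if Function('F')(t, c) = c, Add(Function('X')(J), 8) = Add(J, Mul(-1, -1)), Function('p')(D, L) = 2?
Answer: 1776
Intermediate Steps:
Function('X')(J) = Add(-7, J) (Function('X')(J) = Add(-8, Add(J, Mul(-1, -1))) = Add(-8, Add(J, 1)) = Add(-8, Add(1, J)) = Add(-7, J))
I = -24 (I = Mul(Mul(6, -2), 2) = Mul(-12, 2) = -24)
Function('E')(n) = -2
f = -17 (f = Add(3, Add(-22, Mul(-1, -2))) = Add(3, Add(-22, 2)) = Add(3, -20) = -17)
Mul(-37, Add(Add(I, Function('X')(0)), f)) = Mul(-37, Add(Add(-24, Add(-7, 0)), -17)) = Mul(-37, Add(Add(-24, -7), -17)) = Mul(-37, Add(-31, -17)) = Mul(-37, -48) = 1776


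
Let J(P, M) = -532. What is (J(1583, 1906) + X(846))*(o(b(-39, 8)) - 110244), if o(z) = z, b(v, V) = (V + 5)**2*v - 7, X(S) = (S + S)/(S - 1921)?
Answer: 67019636464/1075 ≈ 6.2344e+7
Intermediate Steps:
X(S) = 2*S/(-1921 + S) (X(S) = (2*S)/(-1921 + S) = 2*S/(-1921 + S))
b(v, V) = -7 + v*(5 + V)**2 (b(v, V) = (5 + V)**2*v - 7 = v*(5 + V)**2 - 7 = -7 + v*(5 + V)**2)
(J(1583, 1906) + X(846))*(o(b(-39, 8)) - 110244) = (-532 + 2*846/(-1921 + 846))*((-7 - 39*(5 + 8)**2) - 110244) = (-532 + 2*846/(-1075))*((-7 - 39*13**2) - 110244) = (-532 + 2*846*(-1/1075))*((-7 - 39*169) - 110244) = (-532 - 1692/1075)*((-7 - 6591) - 110244) = -573592*(-6598 - 110244)/1075 = -573592/1075*(-116842) = 67019636464/1075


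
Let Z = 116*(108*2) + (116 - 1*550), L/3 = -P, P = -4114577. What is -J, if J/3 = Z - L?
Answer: 36957327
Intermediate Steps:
L = 12343731 (L = 3*(-1*(-4114577)) = 3*4114577 = 12343731)
Z = 24622 (Z = 116*216 + (116 - 550) = 25056 - 434 = 24622)
J = -36957327 (J = 3*(24622 - 1*12343731) = 3*(24622 - 12343731) = 3*(-12319109) = -36957327)
-J = -1*(-36957327) = 36957327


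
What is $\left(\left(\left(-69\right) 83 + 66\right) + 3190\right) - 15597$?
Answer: $-18068$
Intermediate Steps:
$\left(\left(\left(-69\right) 83 + 66\right) + 3190\right) - 15597 = \left(\left(-5727 + 66\right) + 3190\right) - 15597 = \left(-5661 + 3190\right) - 15597 = -2471 - 15597 = -18068$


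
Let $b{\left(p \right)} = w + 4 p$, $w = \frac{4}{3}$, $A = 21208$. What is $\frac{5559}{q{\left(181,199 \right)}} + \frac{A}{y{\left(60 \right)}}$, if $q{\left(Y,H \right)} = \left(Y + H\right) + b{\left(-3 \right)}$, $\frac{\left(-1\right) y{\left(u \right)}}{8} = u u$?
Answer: $\frac{14274973}{997200} \approx 14.315$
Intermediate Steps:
$w = \frac{4}{3}$ ($w = 4 \cdot \frac{1}{3} = \frac{4}{3} \approx 1.3333$)
$b{\left(p \right)} = \frac{4}{3} + 4 p$
$y{\left(u \right)} = - 8 u^{2}$ ($y{\left(u \right)} = - 8 u u = - 8 u^{2}$)
$q{\left(Y,H \right)} = - \frac{32}{3} + H + Y$ ($q{\left(Y,H \right)} = \left(Y + H\right) + \left(\frac{4}{3} + 4 \left(-3\right)\right) = \left(H + Y\right) + \left(\frac{4}{3} - 12\right) = \left(H + Y\right) - \frac{32}{3} = - \frac{32}{3} + H + Y$)
$\frac{5559}{q{\left(181,199 \right)}} + \frac{A}{y{\left(60 \right)}} = \frac{5559}{- \frac{32}{3} + 199 + 181} + \frac{21208}{\left(-8\right) 60^{2}} = \frac{5559}{\frac{1108}{3}} + \frac{21208}{\left(-8\right) 3600} = 5559 \cdot \frac{3}{1108} + \frac{21208}{-28800} = \frac{16677}{1108} + 21208 \left(- \frac{1}{28800}\right) = \frac{16677}{1108} - \frac{2651}{3600} = \frac{14274973}{997200}$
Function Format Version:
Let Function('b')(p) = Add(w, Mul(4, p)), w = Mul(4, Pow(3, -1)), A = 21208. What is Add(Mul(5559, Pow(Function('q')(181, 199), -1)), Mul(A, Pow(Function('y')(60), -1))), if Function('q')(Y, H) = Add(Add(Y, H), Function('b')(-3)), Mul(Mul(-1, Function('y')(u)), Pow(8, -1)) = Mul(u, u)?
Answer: Rational(14274973, 997200) ≈ 14.315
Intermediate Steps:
w = Rational(4, 3) (w = Mul(4, Rational(1, 3)) = Rational(4, 3) ≈ 1.3333)
Function('b')(p) = Add(Rational(4, 3), Mul(4, p))
Function('y')(u) = Mul(-8, Pow(u, 2)) (Function('y')(u) = Mul(-8, Mul(u, u)) = Mul(-8, Pow(u, 2)))
Function('q')(Y, H) = Add(Rational(-32, 3), H, Y) (Function('q')(Y, H) = Add(Add(Y, H), Add(Rational(4, 3), Mul(4, -3))) = Add(Add(H, Y), Add(Rational(4, 3), -12)) = Add(Add(H, Y), Rational(-32, 3)) = Add(Rational(-32, 3), H, Y))
Add(Mul(5559, Pow(Function('q')(181, 199), -1)), Mul(A, Pow(Function('y')(60), -1))) = Add(Mul(5559, Pow(Add(Rational(-32, 3), 199, 181), -1)), Mul(21208, Pow(Mul(-8, Pow(60, 2)), -1))) = Add(Mul(5559, Pow(Rational(1108, 3), -1)), Mul(21208, Pow(Mul(-8, 3600), -1))) = Add(Mul(5559, Rational(3, 1108)), Mul(21208, Pow(-28800, -1))) = Add(Rational(16677, 1108), Mul(21208, Rational(-1, 28800))) = Add(Rational(16677, 1108), Rational(-2651, 3600)) = Rational(14274973, 997200)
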